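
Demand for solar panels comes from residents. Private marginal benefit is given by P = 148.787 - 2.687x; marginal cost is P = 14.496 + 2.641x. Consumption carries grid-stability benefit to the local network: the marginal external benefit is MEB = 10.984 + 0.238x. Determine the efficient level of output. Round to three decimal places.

Social marginal benefit = demand + MEB = 159.771 - 2.449x.
Set SMB = MC: 159.771 - 2.449x = 14.496 + 2.641x → x* = 28.5413.

x* = 28.541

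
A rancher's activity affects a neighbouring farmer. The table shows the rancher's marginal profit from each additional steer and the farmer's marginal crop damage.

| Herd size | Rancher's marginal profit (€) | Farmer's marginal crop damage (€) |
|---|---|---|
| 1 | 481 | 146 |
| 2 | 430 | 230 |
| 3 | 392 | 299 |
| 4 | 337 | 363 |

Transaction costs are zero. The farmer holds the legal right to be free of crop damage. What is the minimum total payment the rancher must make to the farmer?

€675

Efficient level: marginal profit ≥ marginal crop damage through level 3, so k* = 3.
With the farmer holding the right, the rancher must at least compensate total damage at k*: 146 + 230 + 299 = 675.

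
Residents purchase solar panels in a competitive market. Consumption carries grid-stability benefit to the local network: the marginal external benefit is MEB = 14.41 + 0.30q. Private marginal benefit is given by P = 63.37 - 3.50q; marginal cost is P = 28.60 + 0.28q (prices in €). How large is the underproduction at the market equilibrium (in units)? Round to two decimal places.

4.93 units

Market equilibrium (private): 28.60 + 0.28q = 63.37 - 3.50q → q_m = 9.1984.
Social marginal benefit = demand + MEB = 77.78 - 3.20q.
Set SMB = MC: 77.78 - 3.20q = 28.60 + 0.28q → q* = 14.1322.
Gap = |9.1984 − 14.1322| = 4.9338.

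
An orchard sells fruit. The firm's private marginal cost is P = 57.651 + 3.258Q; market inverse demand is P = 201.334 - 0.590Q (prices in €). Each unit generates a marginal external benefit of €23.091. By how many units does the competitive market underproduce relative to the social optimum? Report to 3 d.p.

Market equilibrium (private): 57.651 + 3.258Q = 201.334 - 0.590Q → Q_m = 37.3397.
Social marginal cost = private MC − MEB = 34.560 + 3.258Q.
Set SMC = demand: 34.560 + 3.258Q = 201.334 - 0.590Q → Q* = 43.3404.
Gap = |37.3397 − 43.3404| = 6.0007.

6.001 units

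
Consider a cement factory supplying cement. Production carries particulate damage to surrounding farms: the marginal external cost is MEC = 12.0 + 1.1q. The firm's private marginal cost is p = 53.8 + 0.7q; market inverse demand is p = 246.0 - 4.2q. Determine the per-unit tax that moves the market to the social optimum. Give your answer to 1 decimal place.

tax = 45.0 per unit

Social marginal cost = private MC + MEC = 65.8 + 1.8q.
Set SMC = demand: 65.8 + 1.8q = 246.0 - 4.2q → q* = 30.0333.
The Pigouvian tax equals MEC at q*: 12.0 + 1.1×30.0333 = 45.0366.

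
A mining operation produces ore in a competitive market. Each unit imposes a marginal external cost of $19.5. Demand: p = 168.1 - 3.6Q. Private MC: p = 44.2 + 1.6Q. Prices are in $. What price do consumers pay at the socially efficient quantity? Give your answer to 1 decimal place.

Social marginal cost = private MC + MEC = 63.7 + 1.6Q.
Set SMC = demand: 63.7 + 1.6Q = 168.1 - 3.6Q → Q* = 20.0769.
Consumer price on the demand curve at Q*: 168.1 − 3.6×20.0769 = 95.8232.

P = $95.8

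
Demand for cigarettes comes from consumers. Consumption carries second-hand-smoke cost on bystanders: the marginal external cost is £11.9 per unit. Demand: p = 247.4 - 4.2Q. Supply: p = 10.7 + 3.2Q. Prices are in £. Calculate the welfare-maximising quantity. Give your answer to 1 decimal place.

Social marginal benefit = demand − MEC = 235.5 - 4.2Q.
Set SMB = MC: 235.5 - 4.2Q = 10.7 + 3.2Q → Q* = 30.3784.

Q* = 30.4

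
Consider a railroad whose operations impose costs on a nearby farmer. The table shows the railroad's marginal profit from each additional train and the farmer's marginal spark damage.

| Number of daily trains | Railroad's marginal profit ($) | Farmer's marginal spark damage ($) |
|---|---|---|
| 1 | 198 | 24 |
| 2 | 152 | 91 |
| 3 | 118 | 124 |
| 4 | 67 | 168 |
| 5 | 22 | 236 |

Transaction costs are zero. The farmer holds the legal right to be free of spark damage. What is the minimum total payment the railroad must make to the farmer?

Efficient level: marginal profit ≥ marginal spark damage through level 2, so k* = 2.
With the farmer holding the right, the railroad must at least compensate total damage at k*: 24 + 91 = 115.

$115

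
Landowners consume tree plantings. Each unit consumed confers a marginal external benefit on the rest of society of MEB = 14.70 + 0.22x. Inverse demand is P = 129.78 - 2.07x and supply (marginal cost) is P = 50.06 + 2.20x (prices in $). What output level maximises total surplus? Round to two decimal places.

Social marginal benefit = demand + MEB = 144.48 - 1.85x.
Set SMB = MC: 144.48 - 1.85x = 50.06 + 2.20x → x* = 23.3136.

x* = 23.31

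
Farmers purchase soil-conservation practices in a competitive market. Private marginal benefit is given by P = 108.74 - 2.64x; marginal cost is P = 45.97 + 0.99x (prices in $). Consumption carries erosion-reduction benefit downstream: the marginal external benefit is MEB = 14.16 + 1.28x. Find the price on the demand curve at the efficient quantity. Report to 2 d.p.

P = $22.32

Social marginal benefit = demand + MEB = 122.90 - 1.36x.
Set SMB = MC: 122.90 - 1.36x = 45.97 + 0.99x → x* = 32.7362.
Consumer price on the demand curve at x*: 108.74 − 2.64×32.7362 = 22.3164.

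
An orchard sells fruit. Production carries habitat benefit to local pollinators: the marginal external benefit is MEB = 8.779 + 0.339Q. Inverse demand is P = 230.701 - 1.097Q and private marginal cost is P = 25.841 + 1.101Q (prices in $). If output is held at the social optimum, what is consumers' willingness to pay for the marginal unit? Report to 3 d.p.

P = $104.632

Social marginal cost = private MC − MEB = 17.062 + 0.762Q.
Set SMC = demand: 17.062 + 0.762Q = 230.701 - 1.097Q → Q* = 114.9215.
Consumer price on the demand curve at Q*: 230.701 − 1.097×114.9215 = 104.6321.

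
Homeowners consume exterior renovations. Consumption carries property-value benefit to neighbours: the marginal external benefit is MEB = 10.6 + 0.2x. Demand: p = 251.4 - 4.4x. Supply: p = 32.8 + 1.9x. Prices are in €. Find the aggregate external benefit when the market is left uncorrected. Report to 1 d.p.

€488.2

Market equilibrium (private): 32.8 + 1.9x = 251.4 - 4.4x → x_m = 34.6984.
Total external benefit = ∫₀^{x_m} (10.6 + 0.2x) dx = 10.6×34.6984 + ½×0.2×34.6984² = 488.2009.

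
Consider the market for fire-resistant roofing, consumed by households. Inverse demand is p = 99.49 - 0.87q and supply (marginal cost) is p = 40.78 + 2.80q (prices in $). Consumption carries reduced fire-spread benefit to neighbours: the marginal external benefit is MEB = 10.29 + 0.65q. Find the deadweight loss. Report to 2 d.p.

Market equilibrium (private): 40.78 + 2.80q = 99.49 - 0.87q → q_m = 15.9973.
Social marginal benefit = demand + MEB = 109.78 - 0.22q.
Set SMB = MC: 109.78 - 0.22q = 40.78 + 2.80q → q* = 22.8477.
Height of the DWL triangle at q_m is SMB(q_m) − MC(q_m) = MEB(q_m) = 20.6882.
DWL = ½ × 6.8504 × 20.6882 = 70.8612.

DWL = $70.86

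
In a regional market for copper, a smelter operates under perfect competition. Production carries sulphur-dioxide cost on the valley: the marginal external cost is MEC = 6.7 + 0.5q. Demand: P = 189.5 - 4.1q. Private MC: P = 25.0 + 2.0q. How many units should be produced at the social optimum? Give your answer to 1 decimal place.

q* = 23.9

Social marginal cost = private MC + MEC = 31.7 + 2.5q.
Set SMC = demand: 31.7 + 2.5q = 189.5 - 4.1q → q* = 23.9091.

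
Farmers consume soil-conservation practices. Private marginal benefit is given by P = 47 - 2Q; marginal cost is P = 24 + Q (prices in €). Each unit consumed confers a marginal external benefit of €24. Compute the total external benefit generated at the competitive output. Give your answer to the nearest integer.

Market equilibrium (private): 24 + Q = 47 - 2Q → Q_m = 7.6667.
Total external benefit = MEB × Q_m = 24 × 7.6667 = 184.0008.

€184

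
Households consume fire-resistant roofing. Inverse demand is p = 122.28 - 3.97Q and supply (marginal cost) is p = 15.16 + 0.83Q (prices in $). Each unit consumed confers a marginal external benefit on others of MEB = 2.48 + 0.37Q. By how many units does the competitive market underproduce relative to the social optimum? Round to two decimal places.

2.42 units

Market equilibrium (private): 15.16 + 0.83Q = 122.28 - 3.97Q → Q_m = 22.3167.
Social marginal benefit = demand + MEB = 124.76 - 3.60Q.
Set SMB = MC: 124.76 - 3.60Q = 15.16 + 0.83Q → Q* = 24.7404.
Gap = |22.3167 − 24.7404| = 2.4237.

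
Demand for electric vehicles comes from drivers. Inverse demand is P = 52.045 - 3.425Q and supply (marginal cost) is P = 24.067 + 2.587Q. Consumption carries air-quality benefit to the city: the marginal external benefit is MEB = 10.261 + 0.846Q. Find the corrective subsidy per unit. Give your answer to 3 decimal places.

subsidy = 16.523 per unit

Social marginal benefit = demand + MEB = 62.306 - 2.579Q.
Set SMB = MC: 62.306 - 2.579Q = 24.067 + 2.587Q → Q* = 7.4021.
The Pigouvian subsidy equals MEB at Q*: 10.261 + 0.846×7.4021 = 16.5232.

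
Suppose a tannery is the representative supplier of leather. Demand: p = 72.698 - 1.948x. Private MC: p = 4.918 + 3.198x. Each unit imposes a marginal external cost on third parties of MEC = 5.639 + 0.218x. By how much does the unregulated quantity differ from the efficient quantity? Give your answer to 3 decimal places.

1.587 units

Market equilibrium (private): 4.918 + 3.198x = 72.698 - 1.948x → x_m = 13.1714.
Social marginal cost = private MC + MEC = 10.557 + 3.416x.
Set SMC = demand: 10.557 + 3.416x = 72.698 - 1.948x → x* = 11.5848.
Gap = |13.1714 − 11.5848| = 1.5866.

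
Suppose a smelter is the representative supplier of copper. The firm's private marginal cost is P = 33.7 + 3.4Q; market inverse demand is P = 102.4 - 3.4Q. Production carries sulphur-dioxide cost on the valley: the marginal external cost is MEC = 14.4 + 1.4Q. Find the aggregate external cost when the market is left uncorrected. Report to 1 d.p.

216.9

Market equilibrium (private): 33.7 + 3.4Q = 102.4 - 3.4Q → Q_m = 10.1029.
Total external cost = ∫₀^{Q_m} (14.4 + 1.4Q) dQ = 14.4×10.1029 + ½×1.4×10.1029² = 216.9298.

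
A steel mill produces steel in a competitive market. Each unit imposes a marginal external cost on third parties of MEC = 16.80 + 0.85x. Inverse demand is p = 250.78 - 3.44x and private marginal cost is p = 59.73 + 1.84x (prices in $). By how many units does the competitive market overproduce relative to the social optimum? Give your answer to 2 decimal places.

Market equilibrium (private): 59.73 + 1.84x = 250.78 - 3.44x → x_m = 36.1837.
Social marginal cost = private MC + MEC = 76.53 + 2.69x.
Set SMC = demand: 76.53 + 2.69x = 250.78 - 3.44x → x* = 28.4258.
Gap = |36.1837 − 28.4258| = 7.7579.

7.76 units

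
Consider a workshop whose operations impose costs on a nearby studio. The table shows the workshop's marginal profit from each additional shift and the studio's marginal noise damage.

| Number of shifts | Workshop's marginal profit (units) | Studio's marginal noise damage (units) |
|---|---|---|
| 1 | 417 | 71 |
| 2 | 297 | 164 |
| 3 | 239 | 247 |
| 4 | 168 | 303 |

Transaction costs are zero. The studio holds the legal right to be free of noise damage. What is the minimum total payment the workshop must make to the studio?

235

Efficient level: marginal profit ≥ marginal noise damage through level 2, so k* = 2.
With the studio holding the right, the workshop must at least compensate total damage at k*: 71 + 164 = 235.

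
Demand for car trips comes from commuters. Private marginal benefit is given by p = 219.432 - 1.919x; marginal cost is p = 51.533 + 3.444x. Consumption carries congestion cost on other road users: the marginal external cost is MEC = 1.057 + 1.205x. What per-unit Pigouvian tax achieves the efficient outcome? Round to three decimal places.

Social marginal benefit = demand − MEC = 218.375 - 3.124x.
Set SMB = MC: 218.375 - 3.124x = 51.533 + 3.444x → x* = 25.4023.
The Pigouvian tax equals MEC at x*: 1.057 + 1.205×25.4023 = 31.6668.

tax = 31.667 per unit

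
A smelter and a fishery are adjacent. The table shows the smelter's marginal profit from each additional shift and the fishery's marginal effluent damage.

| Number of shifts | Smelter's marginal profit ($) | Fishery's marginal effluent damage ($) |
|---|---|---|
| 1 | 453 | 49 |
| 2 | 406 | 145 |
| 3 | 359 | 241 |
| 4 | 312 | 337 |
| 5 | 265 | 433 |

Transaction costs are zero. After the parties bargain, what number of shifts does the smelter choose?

Bargaining reaches the level where marginal profit last exceeds marginal effluent damage.
That holds through level 3 (359 ≥ 241) but not at 4 (312 < 337).

3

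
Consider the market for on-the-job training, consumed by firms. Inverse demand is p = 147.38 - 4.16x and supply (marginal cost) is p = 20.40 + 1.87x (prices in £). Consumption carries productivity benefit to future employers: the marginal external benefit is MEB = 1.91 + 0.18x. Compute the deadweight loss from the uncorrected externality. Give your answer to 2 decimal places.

Market equilibrium (private): 20.40 + 1.87x = 147.38 - 4.16x → x_m = 21.0580.
Social marginal benefit = demand + MEB = 149.29 - 3.98x.
Set SMB = MC: 149.29 - 3.98x = 20.40 + 1.87x → x* = 22.0325.
Height of the DWL triangle at x_m is SMB(x_m) − MC(x_m) = MEB(x_m) = 5.7004.
DWL = ½ × 0.9745 × 5.7004 = 2.7775.

DWL = £2.78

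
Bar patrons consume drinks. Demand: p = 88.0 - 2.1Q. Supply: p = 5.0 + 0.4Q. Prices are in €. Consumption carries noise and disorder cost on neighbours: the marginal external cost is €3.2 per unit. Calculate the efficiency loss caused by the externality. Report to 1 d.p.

Market equilibrium (private): 5.0 + 0.4Q = 88.0 - 2.1Q → Q_m = 33.2000.
Social marginal benefit = demand − MEC = 84.8 - 2.1Q.
Set SMB = MC: 84.8 - 2.1Q = 5.0 + 0.4Q → Q* = 31.9200.
Between Q* and Q_m the wedge MC − SMB runs linearly from 0 to MEC(Q_m), so the loss is a triangle.
DWL = ½ × 1.2800 × 3.2000 = 2.0480.

DWL = €2.0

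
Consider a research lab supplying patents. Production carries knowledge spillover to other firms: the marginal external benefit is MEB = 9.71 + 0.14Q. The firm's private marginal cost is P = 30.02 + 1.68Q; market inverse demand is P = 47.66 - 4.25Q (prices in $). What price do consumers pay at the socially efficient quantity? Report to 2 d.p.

P = $27.58

Social marginal cost = private MC − MEB = 20.31 + 1.54Q.
Set SMC = demand: 20.31 + 1.54Q = 47.66 - 4.25Q → Q* = 4.7237.
Consumer price on the demand curve at Q*: 47.66 − 4.25×4.7237 = 27.5843.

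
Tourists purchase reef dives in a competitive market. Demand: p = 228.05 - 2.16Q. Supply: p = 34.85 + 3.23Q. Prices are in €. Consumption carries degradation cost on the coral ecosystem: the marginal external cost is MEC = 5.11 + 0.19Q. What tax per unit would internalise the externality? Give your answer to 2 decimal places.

Social marginal benefit = demand − MEC = 222.94 - 2.35Q.
Set SMB = MC: 222.94 - 2.35Q = 34.85 + 3.23Q → Q* = 33.7079.
The Pigouvian tax equals MEC at Q*: 5.11 + 0.19×33.7079 = 11.5145.

tax = €11.51 per unit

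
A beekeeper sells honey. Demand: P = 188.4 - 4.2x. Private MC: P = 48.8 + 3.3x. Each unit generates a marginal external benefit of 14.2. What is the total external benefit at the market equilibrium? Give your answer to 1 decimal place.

264.3

Market equilibrium (private): 48.8 + 3.3x = 188.4 - 4.2x → x_m = 18.6133.
Total external benefit = MEB × x_m = 14.2 × 18.6133 = 264.3089.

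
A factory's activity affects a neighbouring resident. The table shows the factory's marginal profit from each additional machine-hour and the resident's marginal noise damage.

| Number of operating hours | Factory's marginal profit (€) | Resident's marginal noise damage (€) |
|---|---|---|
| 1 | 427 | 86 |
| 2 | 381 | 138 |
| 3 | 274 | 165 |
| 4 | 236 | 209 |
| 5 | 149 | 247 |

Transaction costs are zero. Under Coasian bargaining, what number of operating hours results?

4

Bargaining reaches the level where marginal profit last exceeds marginal noise damage.
That holds through level 4 (236 ≥ 209) but not at 5 (149 < 247).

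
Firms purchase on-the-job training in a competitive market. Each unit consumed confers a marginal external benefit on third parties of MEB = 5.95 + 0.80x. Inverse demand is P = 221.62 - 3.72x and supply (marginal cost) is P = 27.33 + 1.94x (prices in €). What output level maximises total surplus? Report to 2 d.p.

Social marginal benefit = demand + MEB = 227.57 - 2.92x.
Set SMB = MC: 227.57 - 2.92x = 27.33 + 1.94x → x* = 41.2016.

x* = 41.20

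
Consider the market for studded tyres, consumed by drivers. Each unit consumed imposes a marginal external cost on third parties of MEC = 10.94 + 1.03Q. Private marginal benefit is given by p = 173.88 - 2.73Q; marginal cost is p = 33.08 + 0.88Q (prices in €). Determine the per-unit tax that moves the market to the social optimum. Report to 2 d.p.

tax = €39.77 per unit

Social marginal benefit = demand − MEC = 162.94 - 3.76Q.
Set SMB = MC: 162.94 - 3.76Q = 33.08 + 0.88Q → Q* = 27.9871.
The Pigouvian tax equals MEC at Q*: 10.94 + 1.03×27.9871 = 39.7667.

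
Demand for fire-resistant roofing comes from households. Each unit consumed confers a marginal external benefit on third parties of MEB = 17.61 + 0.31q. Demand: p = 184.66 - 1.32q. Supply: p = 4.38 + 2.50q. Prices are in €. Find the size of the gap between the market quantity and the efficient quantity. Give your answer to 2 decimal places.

9.19 units

Market equilibrium (private): 4.38 + 2.50q = 184.66 - 1.32q → q_m = 47.1937.
Social marginal benefit = demand + MEB = 202.27 - 1.01q.
Set SMB = MC: 202.27 - 1.01q = 4.38 + 2.50q → q* = 56.3789.
Gap = |47.1937 − 56.3789| = 9.1852.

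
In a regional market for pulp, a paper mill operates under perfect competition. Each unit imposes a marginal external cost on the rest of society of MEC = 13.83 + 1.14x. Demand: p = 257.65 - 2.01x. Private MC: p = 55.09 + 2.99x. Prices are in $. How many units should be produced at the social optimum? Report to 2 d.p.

Social marginal cost = private MC + MEC = 68.92 + 4.13x.
Set SMC = demand: 68.92 + 4.13x = 257.65 - 2.01x → x* = 30.7378.

x* = 30.74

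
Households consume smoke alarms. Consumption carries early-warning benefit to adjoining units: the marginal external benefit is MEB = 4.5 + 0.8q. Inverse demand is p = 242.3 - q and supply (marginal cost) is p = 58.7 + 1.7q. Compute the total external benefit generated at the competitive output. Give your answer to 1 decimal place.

Market equilibrium (private): 58.7 + 1.7q = 242.3 - q → q_m = 68.0000.
Total external benefit = ∫₀^{q_m} (4.5 + 0.8q) dq = 4.5×68.0000 + ½×0.8×68.0000² = 2155.6000.

2155.6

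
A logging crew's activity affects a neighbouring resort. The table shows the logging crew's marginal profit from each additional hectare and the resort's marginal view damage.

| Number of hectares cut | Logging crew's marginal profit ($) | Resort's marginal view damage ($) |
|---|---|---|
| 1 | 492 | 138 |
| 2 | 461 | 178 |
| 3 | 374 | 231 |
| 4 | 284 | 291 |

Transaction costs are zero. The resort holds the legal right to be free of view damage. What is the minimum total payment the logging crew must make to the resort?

$547

Efficient level: marginal profit ≥ marginal view damage through level 3, so k* = 3.
With the resort holding the right, the logging crew must at least compensate total damage at k*: 138 + 178 + 231 = 547.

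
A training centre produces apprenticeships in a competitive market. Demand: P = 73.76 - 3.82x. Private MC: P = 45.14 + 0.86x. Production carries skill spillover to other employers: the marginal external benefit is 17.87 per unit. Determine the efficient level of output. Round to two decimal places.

x* = 9.93

Social marginal cost = private MC − MEB = 27.27 + 0.86x.
Set SMC = demand: 27.27 + 0.86x = 73.76 - 3.82x → x* = 9.9338.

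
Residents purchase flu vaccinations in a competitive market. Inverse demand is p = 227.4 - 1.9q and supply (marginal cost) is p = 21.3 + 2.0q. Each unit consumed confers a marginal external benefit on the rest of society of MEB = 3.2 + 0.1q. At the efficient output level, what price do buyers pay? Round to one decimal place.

Social marginal benefit = demand + MEB = 230.6 - 1.8q.
Set SMB = MC: 230.6 - 1.8q = 21.3 + 2.0q → q* = 55.0789.
Consumer price on the demand curve at q*: 227.4 − 1.9×55.0789 = 122.7501.

P = 122.8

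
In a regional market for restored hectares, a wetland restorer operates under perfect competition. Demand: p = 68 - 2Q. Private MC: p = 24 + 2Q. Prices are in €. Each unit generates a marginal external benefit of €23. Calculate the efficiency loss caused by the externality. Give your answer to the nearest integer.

DWL = €66

Market equilibrium (private): 24 + 2Q = 68 - 2Q → Q_m = 11.0000.
Social marginal cost = private MC − MEB = 1 + 2Q.
Set SMC = demand: 1 + 2Q = 68 - 2Q → Q* = 16.7500.
Height of the DWL triangle at Q_m is demand(Q_m) − SMC(Q_m) = MEB(Q_m) = 23.0000.
DWL = ½ × 5.7500 × 23.0000 = 66.1250.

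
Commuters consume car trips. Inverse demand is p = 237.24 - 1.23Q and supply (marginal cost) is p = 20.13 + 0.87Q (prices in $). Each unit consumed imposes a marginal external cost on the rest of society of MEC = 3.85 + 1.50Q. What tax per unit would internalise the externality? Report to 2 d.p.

Social marginal benefit = demand − MEC = 233.39 - 2.73Q.
Set SMB = MC: 233.39 - 2.73Q = 20.13 + 0.87Q → Q* = 59.2389.
The Pigouvian tax equals MEC at Q*: 3.85 + 1.50×59.2389 = 92.7084.

tax = $92.71 per unit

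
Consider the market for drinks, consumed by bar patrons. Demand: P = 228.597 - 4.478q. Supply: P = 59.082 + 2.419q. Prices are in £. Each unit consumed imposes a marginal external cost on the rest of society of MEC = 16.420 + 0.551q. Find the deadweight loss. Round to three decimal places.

Market equilibrium (private): 59.082 + 2.419q = 228.597 - 4.478q → q_m = 24.5781.
Social marginal benefit = demand − MEC = 212.177 - 5.029q.
Set SMB = MC: 212.177 - 5.029q = 59.082 + 2.419q → q* = 20.5552.
Between q* and q_m the wedge MC − SMB runs linearly from 0 to MEC(q_m), so the loss is a triangle.
DWL = ½ × 4.0229 × 29.9625 = 60.2681.

DWL = £60.268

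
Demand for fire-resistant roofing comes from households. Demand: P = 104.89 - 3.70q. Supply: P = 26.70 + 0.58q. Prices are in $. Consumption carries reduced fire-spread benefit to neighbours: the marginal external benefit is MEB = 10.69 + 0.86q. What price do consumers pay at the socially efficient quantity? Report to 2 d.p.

Social marginal benefit = demand + MEB = 115.58 - 2.84q.
Set SMB = MC: 115.58 - 2.84q = 26.70 + 0.58q → q* = 25.9883.
Consumer price on the demand curve at q*: 104.89 − 3.70×25.9883 = 8.7333.

P = $8.73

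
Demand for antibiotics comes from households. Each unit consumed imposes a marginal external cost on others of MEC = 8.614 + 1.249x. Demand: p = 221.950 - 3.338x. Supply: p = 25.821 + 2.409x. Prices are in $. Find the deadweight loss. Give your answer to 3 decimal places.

DWL = $187.637

Market equilibrium (private): 25.821 + 2.409x = 221.950 - 3.338x → x_m = 34.1272.
Social marginal benefit = demand − MEC = 213.336 - 4.587x.
Set SMB = MC: 213.336 - 4.587x = 25.821 + 2.409x → x* = 26.8032.
Between x* and x_m the wedge MC − SMB runs linearly from 0 to MEC(x_m), so the loss is a triangle.
DWL = ½ × 7.3240 × 51.2389 = 187.6369.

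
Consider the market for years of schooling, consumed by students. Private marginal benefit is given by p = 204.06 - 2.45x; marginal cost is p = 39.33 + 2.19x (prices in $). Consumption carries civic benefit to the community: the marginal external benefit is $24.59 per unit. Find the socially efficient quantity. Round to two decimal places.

x* = 40.80

Social marginal benefit = demand + MEB = 228.65 - 2.45x.
Set SMB = MC: 228.65 - 2.45x = 39.33 + 2.19x → x* = 40.8017.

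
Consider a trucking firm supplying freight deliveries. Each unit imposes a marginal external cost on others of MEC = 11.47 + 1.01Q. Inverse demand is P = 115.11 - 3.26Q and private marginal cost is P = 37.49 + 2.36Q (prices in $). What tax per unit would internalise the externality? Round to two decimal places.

Social marginal cost = private MC + MEC = 48.96 + 3.37Q.
Set SMC = demand: 48.96 + 3.37Q = 115.11 - 3.26Q → Q* = 9.9774.
The Pigouvian tax equals MEC at Q*: 11.47 + 1.01×9.9774 = 21.5472.

tax = $21.55 per unit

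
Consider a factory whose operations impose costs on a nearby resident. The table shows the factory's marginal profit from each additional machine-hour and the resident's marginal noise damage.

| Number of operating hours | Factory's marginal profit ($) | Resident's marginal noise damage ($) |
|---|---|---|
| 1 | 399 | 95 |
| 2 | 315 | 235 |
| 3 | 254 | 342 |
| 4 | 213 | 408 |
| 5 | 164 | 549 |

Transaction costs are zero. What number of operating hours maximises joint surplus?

2

Bargaining reaches the level where marginal profit last exceeds marginal noise damage.
That holds through level 2 (315 ≥ 235) but not at 3 (254 < 342).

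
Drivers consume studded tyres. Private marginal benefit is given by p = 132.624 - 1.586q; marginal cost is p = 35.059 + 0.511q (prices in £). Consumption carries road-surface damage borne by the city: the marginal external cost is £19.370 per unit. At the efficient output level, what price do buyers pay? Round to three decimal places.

P = £73.484

Social marginal benefit = demand − MEC = 113.254 - 1.586q.
Set SMB = MC: 113.254 - 1.586q = 35.059 + 0.511q → q* = 37.2890.
Consumer price on the demand curve at q*: 132.624 − 1.586×37.2890 = 73.4836.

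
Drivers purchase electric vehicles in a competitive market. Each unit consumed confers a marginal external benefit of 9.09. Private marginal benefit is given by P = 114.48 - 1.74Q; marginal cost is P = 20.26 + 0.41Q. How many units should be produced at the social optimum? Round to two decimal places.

Q* = 48.05

Social marginal benefit = demand + MEB = 123.57 - 1.74Q.
Set SMB = MC: 123.57 - 1.74Q = 20.26 + 0.41Q → Q* = 48.0512.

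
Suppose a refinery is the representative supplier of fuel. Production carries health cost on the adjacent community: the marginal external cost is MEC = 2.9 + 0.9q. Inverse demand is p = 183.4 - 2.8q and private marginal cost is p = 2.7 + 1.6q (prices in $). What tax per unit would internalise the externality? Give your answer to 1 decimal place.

Social marginal cost = private MC + MEC = 5.6 + 2.5q.
Set SMC = demand: 5.6 + 2.5q = 183.4 - 2.8q → q* = 33.5472.
The Pigouvian tax equals MEC at q*: 2.9 + 0.9×33.5472 = 33.0925.

tax = $33.1 per unit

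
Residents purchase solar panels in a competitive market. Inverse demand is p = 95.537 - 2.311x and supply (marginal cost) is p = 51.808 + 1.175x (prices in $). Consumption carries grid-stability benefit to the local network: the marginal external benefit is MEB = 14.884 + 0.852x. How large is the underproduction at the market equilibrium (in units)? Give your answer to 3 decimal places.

Market equilibrium (private): 51.808 + 1.175x = 95.537 - 2.311x → x_m = 12.5442.
Social marginal benefit = demand + MEB = 110.421 - 1.459x.
Set SMB = MC: 110.421 - 1.459x = 51.808 + 1.175x → x* = 22.2525.
Gap = |12.5442 − 22.2525| = 9.7083.

9.708 units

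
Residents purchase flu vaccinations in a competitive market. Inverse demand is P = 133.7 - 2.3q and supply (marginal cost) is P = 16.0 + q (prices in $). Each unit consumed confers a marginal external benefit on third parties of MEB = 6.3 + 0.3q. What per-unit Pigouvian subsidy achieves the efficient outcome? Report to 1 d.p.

Social marginal benefit = demand + MEB = 140.0 - 2.0q.
Set SMB = MC: 140.0 - 2.0q = 16.0 + q → q* = 41.3333.
The Pigouvian subsidy equals MEB at q*: 6.3 + 0.3×41.3333 = 18.7000.

subsidy = $18.7 per unit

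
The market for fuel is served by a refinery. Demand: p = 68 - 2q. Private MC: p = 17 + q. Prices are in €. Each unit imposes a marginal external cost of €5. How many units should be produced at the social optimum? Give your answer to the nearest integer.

Social marginal cost = private MC + MEC = 22 + q.
Set SMC = demand: 22 + q = 68 - 2q → q* = 15.3333.

q* = 15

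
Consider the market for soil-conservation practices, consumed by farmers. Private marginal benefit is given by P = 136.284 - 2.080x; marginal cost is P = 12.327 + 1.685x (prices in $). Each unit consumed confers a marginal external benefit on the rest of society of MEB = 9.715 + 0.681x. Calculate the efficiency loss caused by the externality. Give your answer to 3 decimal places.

DWL = $167.431

Market equilibrium (private): 12.327 + 1.685x = 136.284 - 2.080x → x_m = 32.9235.
Social marginal benefit = demand + MEB = 145.999 - 1.399x.
Set SMB = MC: 145.999 - 1.399x = 12.327 + 1.685x → x* = 43.3437.
Height of the DWL triangle at x_m is SMB(x_m) − MC(x_m) = MEB(x_m) = 32.1359.
DWL = ½ × 10.4202 × 32.1359 = 167.4313.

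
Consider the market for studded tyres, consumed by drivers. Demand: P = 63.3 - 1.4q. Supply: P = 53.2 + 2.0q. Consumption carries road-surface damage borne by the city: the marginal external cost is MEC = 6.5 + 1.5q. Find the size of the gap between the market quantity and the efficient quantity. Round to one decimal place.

Market equilibrium (private): 53.2 + 2.0q = 63.3 - 1.4q → q_m = 2.9706.
Social marginal benefit = demand − MEC = 56.8 - 2.9q.
Set SMB = MC: 56.8 - 2.9q = 53.2 + 2.0q → q* = 0.7347.
Gap = |2.9706 − 0.7347| = 2.2359.

2.2 units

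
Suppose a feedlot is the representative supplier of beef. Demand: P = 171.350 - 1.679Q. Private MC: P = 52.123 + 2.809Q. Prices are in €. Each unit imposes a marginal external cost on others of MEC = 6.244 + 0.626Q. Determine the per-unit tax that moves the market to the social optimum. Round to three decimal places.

tax = €20.074 per unit

Social marginal cost = private MC + MEC = 58.367 + 3.435Q.
Set SMC = demand: 58.367 + 3.435Q = 171.350 - 1.679Q → Q* = 22.0929.
The Pigouvian tax equals MEC at Q*: 6.244 + 0.626×22.0929 = 20.0742.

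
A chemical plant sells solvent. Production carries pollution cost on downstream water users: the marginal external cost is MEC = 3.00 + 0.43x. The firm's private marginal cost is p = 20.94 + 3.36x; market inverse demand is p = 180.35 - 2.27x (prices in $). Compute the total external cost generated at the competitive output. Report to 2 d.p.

Market equilibrium (private): 20.94 + 3.36x = 180.35 - 2.27x → x_m = 28.3144.
Total external cost = ∫₀^{x_m} (3.00 + 0.43x) dx = 3.00×28.3144 + ½×0.43×28.3144² = 257.3098.

$257.31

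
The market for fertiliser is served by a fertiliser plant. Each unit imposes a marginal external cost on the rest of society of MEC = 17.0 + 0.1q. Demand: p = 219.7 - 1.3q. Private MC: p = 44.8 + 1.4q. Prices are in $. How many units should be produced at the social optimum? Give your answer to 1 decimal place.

Social marginal cost = private MC + MEC = 61.8 + 1.5q.
Set SMC = demand: 61.8 + 1.5q = 219.7 - 1.3q → q* = 56.3929.

q* = 56.4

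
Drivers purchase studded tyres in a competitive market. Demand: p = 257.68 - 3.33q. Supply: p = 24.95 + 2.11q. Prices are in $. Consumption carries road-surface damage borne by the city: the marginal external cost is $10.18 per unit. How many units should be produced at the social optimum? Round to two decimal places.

q* = 40.91

Social marginal benefit = demand − MEC = 247.50 - 3.33q.
Set SMB = MC: 247.50 - 3.33q = 24.95 + 2.11q → q* = 40.9099.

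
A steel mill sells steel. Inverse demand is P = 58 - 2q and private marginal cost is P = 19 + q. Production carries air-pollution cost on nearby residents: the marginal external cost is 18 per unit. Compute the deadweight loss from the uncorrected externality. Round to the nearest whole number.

Market equilibrium (private): 19 + q = 58 - 2q → q_m = 13.0000.
Social marginal cost = private MC + MEC = 37 + q.
Set SMC = demand: 37 + q = 58 - 2q → q* = 7.0000.
Between q* and q_m the wedge SMC − demand runs linearly from 0 to MEC(q_m), so the loss is a triangle.
DWL = ½ × 6.0000 × 18.0000 = 54.0000.

DWL = 54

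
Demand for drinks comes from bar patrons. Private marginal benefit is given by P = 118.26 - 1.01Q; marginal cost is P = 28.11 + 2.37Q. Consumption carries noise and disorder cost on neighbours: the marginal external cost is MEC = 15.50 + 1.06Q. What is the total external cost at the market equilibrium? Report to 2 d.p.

790.44

Market equilibrium (private): 28.11 + 2.37Q = 118.26 - 1.01Q → Q_m = 26.6716.
Total external cost = ∫₀^{Q_m} (15.50 + 1.06Q) dQ = 15.50×26.6716 + ½×1.06×26.6716² = 790.4382.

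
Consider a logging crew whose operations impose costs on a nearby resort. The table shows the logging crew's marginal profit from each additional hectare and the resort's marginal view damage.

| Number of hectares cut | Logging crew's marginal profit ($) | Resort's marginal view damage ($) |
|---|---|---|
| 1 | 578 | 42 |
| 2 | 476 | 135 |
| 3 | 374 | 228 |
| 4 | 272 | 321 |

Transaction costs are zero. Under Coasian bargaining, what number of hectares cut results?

3

Bargaining reaches the level where marginal profit last exceeds marginal view damage.
That holds through level 3 (374 ≥ 228) but not at 4 (272 < 321).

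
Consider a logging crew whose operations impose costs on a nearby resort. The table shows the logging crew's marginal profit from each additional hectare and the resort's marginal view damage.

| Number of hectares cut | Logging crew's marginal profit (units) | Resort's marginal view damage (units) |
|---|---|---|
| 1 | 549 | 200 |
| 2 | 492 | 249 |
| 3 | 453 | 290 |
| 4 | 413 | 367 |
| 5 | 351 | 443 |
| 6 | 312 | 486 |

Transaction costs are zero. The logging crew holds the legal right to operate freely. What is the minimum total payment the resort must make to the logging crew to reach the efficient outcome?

663

Left alone the logging crew would choose level 6 (marginal profit stays positive).
Efficient level: k* = 4 (marginal profit ≥ marginal view damage through 4).
The resort must at least cover the logging crew's forgone profit from cutting 6→4: 351 + 312 = 663.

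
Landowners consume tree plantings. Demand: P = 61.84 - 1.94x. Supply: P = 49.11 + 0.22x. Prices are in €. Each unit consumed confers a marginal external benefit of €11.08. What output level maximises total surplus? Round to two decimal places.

Social marginal benefit = demand + MEB = 72.92 - 1.94x.
Set SMB = MC: 72.92 - 1.94x = 49.11 + 0.22x → x* = 11.0231.

x* = 11.02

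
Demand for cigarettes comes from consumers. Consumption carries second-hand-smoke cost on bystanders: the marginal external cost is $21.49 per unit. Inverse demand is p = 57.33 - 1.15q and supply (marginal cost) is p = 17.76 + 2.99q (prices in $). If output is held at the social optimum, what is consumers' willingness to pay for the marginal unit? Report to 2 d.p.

P = $52.31

Social marginal benefit = demand − MEC = 35.84 - 1.15q.
Set SMB = MC: 35.84 - 1.15q = 17.76 + 2.99q → q* = 4.3671.
Consumer price on the demand curve at q*: 57.33 − 1.15×4.3671 = 52.3078.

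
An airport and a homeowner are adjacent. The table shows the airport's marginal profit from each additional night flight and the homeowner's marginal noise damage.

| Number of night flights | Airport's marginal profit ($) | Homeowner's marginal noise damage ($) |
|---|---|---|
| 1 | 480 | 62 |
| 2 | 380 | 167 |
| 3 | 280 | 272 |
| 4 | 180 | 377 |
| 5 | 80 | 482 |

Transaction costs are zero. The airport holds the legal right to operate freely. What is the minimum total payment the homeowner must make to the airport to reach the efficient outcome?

Left alone the airport would choose level 5 (marginal profit stays positive).
Efficient level: k* = 3 (marginal profit ≥ marginal noise damage through 3).
The homeowner must at least cover the airport's forgone profit from cutting 5→3: 180 + 80 = 260.

$260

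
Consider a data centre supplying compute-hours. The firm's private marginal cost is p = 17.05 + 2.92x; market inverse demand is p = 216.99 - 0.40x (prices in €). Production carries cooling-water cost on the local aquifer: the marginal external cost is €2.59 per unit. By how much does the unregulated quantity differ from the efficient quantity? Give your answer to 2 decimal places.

0.78 units

Market equilibrium (private): 17.05 + 2.92x = 216.99 - 0.40x → x_m = 60.2229.
Social marginal cost = private MC + MEC = 19.64 + 2.92x.
Set SMC = demand: 19.64 + 2.92x = 216.99 - 0.40x → x* = 59.4428.
Gap = |60.2229 − 59.4428| = 0.7801.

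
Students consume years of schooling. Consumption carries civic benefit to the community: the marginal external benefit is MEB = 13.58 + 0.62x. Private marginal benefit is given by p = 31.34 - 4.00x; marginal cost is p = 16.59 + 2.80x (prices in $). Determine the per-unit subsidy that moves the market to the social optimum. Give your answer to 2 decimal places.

subsidy = $16.42 per unit

Social marginal benefit = demand + MEB = 44.92 - 3.38x.
Set SMB = MC: 44.92 - 3.38x = 16.59 + 2.80x → x* = 4.5841.
The Pigouvian subsidy equals MEB at x*: 13.58 + 0.62×4.5841 = 16.4221.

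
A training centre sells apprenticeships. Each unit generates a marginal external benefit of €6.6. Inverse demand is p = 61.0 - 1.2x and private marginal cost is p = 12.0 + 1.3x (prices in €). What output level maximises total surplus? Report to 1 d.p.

Social marginal cost = private MC − MEB = 5.4 + 1.3x.
Set SMC = demand: 5.4 + 1.3x = 61.0 - 1.2x → x* = 22.2400.

x* = 22.2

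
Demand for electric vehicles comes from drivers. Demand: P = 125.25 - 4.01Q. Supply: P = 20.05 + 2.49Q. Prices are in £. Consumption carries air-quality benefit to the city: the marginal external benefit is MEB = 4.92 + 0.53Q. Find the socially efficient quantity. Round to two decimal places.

Social marginal benefit = demand + MEB = 130.17 - 3.48Q.
Set SMB = MC: 130.17 - 3.48Q = 20.05 + 2.49Q → Q* = 18.4456.

Q* = 18.45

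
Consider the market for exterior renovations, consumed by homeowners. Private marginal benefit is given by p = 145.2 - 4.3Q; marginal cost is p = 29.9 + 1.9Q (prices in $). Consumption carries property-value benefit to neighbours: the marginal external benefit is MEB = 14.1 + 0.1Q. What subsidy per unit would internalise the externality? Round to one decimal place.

Social marginal benefit = demand + MEB = 159.3 - 4.2Q.
Set SMB = MC: 159.3 - 4.2Q = 29.9 + 1.9Q → Q* = 21.2131.
The Pigouvian subsidy equals MEB at Q*: 14.1 + 0.1×21.2131 = 16.2213.

subsidy = $16.2 per unit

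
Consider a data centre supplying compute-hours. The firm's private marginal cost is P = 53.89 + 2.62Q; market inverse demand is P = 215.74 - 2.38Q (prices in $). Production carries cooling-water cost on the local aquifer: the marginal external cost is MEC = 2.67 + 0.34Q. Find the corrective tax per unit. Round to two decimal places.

tax = $12.81 per unit

Social marginal cost = private MC + MEC = 56.56 + 2.96Q.
Set SMC = demand: 56.56 + 2.96Q = 215.74 - 2.38Q → Q* = 29.8090.
The Pigouvian tax equals MEC at Q*: 2.67 + 0.34×29.8090 = 12.8051.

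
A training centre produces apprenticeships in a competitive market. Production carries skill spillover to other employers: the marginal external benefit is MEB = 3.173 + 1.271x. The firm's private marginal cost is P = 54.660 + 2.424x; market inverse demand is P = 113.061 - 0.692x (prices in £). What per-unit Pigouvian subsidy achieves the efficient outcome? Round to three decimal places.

subsidy = £45.591 per unit

Social marginal cost = private MC − MEB = 51.487 + 1.153x.
Set SMC = demand: 51.487 + 1.153x = 113.061 - 0.692x → x* = 33.3734.
The Pigouvian subsidy equals MEB at x*: 3.173 + 1.271×33.3734 = 45.5906.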